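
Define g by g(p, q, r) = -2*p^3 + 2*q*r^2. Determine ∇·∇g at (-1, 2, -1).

∂²g/∂p² = -12*p
∂²g/∂q² = 0
∂²g/∂r² = 4*q
∇²g = -12*p + 4*q
At (-1, 2, -1): 20.

20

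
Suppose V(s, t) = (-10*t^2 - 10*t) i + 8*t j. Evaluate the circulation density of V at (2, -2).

-30

∂V₂/∂s = 0
∂V₁/∂t = -20*t - 10
Scalar curl = 20*t + 10
At (2, -2): -30.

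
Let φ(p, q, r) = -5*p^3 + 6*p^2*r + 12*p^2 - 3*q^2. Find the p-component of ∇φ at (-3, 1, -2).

(∇φ)_1 = ∂φ/∂p = -15*p^2 + 12*p*r + 24*p
At (-3, 1, -2): -135.

-135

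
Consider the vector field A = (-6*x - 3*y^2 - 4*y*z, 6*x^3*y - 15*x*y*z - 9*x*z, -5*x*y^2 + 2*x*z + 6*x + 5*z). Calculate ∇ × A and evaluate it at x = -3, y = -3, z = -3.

(∇×A)₁ = ∂A₃/∂y − ∂A₂/∂z = 5*x*y + 9*x
(∇×A)₂ = ∂A₁/∂z − ∂A₃/∂x = 5*y^2 - 4*y - 2*z - 6
(∇×A)₃ = ∂A₂/∂x − ∂A₁/∂y = 18*x^2*y - 15*y*z + 6*y - 5*z
∇×A = (5*x*y + 9*x, 5*y^2 - 4*y - 2*z - 6, 18*x^2*y - 15*y*z + 6*y - 5*z)
At (-3, -3, -3): (18, 57, -624).

(18, 57, -624)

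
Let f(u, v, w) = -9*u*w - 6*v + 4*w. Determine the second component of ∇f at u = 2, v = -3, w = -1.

-6

(∇f)_2 = ∂f/∂v = -6
At (2, -3, -1): -6.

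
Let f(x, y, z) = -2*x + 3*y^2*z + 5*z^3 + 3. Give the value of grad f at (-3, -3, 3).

∂f/∂x = -2
∂f/∂y = 6*y*z
∂f/∂z = 3*y^2 + 15*z^2
∇f = (-2, 6*y*z, 3*y^2 + 15*z^2)
At (-3, -3, 3): (-2, -54, 162).

(-2, -54, 162)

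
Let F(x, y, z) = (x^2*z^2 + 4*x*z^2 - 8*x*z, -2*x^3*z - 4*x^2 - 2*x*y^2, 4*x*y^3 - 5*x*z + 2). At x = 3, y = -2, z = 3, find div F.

∂F₁/∂x = 2*x*z^2 + 4*z^2 - 8*z
∂F₂/∂y = -4*x*y
∂F₃/∂z = -5*x
∇·F = -4*x*y + 2*x*z^2 - 5*x + 4*z^2 - 8*z
At (3, -2, 3): 75.

75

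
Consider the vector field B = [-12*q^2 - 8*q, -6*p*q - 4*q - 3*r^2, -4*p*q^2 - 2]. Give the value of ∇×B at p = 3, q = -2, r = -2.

(36, 16, -28)

(∇×B)₁ = ∂B₃/∂q − ∂B₂/∂r = -8*p*q + 6*r
(∇×B)₂ = ∂B₁/∂r − ∂B₃/∂p = 4*q^2
(∇×B)₃ = ∂B₂/∂p − ∂B₁/∂q = 18*q + 8
∇×B = (-8*p*q + 6*r, 4*q^2, 18*q + 8)
At (3, -2, -2): (36, 16, -28).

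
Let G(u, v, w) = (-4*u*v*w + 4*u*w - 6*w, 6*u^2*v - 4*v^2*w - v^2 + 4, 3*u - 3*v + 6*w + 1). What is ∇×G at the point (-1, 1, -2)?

(∇×G)₁ = ∂G₃/∂v − ∂G₂/∂w = 4*v^2 - 3
(∇×G)₂ = ∂G₁/∂w − ∂G₃/∂u = -4*u*v + 4*u - 9
(∇×G)₃ = ∂G₂/∂u − ∂G₁/∂v = 12*u*v + 4*u*w
∇×G = (4*v^2 - 3, -4*u*v + 4*u - 9, 12*u*v + 4*u*w)
At (-1, 1, -2): (1, -9, -4).

(1, -9, -4)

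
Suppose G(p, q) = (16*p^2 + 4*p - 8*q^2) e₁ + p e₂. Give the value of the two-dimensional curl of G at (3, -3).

-47

∂G₂/∂p = 1
∂G₁/∂q = -16*q
Scalar curl = 16*q + 1
At (3, -3): -47.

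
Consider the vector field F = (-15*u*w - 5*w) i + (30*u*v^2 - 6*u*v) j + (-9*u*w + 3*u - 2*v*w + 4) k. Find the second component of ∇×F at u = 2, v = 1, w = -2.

-56

(∇×F)_2 = ∂F₁/∂w − ∂F₃/∂u
= -15*u - 5 − (-9*w + 3)
= -15*u + 9*w - 8
At (2, 1, -2): -56.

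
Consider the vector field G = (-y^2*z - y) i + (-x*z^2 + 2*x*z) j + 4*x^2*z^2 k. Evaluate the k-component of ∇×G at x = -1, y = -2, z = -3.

(∇×G)_3 = ∂G₂/∂x − ∂G₁/∂y
= -z^2 + 2*z − (-2*y*z - 1)
= 2*y*z - z^2 + 2*z + 1
At (-1, -2, -3): -2.

-2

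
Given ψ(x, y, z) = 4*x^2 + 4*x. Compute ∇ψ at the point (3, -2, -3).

∂ψ/∂x = 8*x + 4
∂ψ/∂y = 0
∂ψ/∂z = 0
∇ψ = (8*x + 4, 0, 0)
At (3, -2, -3): (28, 0, 0).

(28, 0, 0)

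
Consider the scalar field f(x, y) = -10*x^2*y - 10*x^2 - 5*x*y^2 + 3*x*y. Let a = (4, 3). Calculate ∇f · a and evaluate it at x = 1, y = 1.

∂f/∂x = -20*x*y - 20*x - 5*y^2 + 3*y
∂f/∂y = -10*x^2 - 10*x*y + 3*x
∇f at (1, 1) = (-42, -17)
∇f · a = (-42)(4) + (-17)(3) = -219

-219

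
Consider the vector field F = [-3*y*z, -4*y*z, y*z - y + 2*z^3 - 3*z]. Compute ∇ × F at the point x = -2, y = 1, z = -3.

(0, -3, -9)

(∇×F)₁ = ∂F₃/∂y − ∂F₂/∂z = 4*y + z - 1
(∇×F)₂ = ∂F₁/∂z − ∂F₃/∂x = -3*y
(∇×F)₃ = ∂F₂/∂x − ∂F₁/∂y = 3*z
∇×F = (4*y + z - 1, -3*y, 3*z)
At (-2, 1, -3): (0, -3, -9).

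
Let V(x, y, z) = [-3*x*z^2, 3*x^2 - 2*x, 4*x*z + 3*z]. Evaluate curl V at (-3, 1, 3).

(∇×V)₁ = ∂V₃/∂y − ∂V₂/∂z = 0
(∇×V)₂ = ∂V₁/∂z − ∂V₃/∂x = -6*x*z - 4*z
(∇×V)₃ = ∂V₂/∂x − ∂V₁/∂y = 6*x - 2
∇×V = (0, -6*x*z - 4*z, 6*x - 2)
At (-3, 1, 3): (0, 42, -20).

(0, 42, -20)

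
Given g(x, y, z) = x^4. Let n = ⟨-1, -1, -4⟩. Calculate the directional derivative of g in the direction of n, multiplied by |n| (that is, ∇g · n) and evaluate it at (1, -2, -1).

-4

∂g/∂x = 4*x^3
∂g/∂y = 0
∂g/∂z = 0
∇g at (1, -2, -1) = (4, 0, 0)
∇g · n = (4)(-1) + (0)(-1) + (0)(-4) = -4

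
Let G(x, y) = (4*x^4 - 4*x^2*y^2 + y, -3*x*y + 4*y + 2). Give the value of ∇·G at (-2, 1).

-102

∂G₁/∂x = 16*x^3 - 8*x*y^2
∂G₂/∂y = -3*x + 4
∇·G = 16*x^3 - 8*x*y^2 - 3*x + 4
At (-2, 1): -102.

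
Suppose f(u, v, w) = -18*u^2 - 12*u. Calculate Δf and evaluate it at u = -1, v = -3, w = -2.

∂²f/∂u² = -36
∂²f/∂v² = 0
∂²f/∂w² = 0
∇²f = -36
At (-1, -3, -2): -36.

-36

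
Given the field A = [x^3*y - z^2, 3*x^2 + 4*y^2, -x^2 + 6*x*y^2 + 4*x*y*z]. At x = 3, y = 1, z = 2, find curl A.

(∇×A)₁ = ∂A₃/∂y − ∂A₂/∂z = 12*x*y + 4*x*z
(∇×A)₂ = ∂A₁/∂z − ∂A₃/∂x = 2*x - 6*y^2 - 4*y*z - 2*z
(∇×A)₃ = ∂A₂/∂x − ∂A₁/∂y = -x^3 + 6*x
∇×A = (12*x*y + 4*x*z, 2*x - 6*y^2 - 4*y*z - 2*z, -x^3 + 6*x)
At (3, 1, 2): (60, -12, -9).

(60, -12, -9)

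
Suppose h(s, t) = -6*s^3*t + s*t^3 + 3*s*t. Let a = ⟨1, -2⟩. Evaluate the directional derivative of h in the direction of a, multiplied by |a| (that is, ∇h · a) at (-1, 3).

∂h/∂s = -18*s^2*t + t^3 + 3*t
∂h/∂t = -6*s^3 + 3*s*t^2 + 3*s
∇h at (-1, 3) = (-18, -24)
∇h · a = (-18)(1) + (-24)(-2) = 30

30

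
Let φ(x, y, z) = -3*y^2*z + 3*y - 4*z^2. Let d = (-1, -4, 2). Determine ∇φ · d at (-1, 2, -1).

∂φ/∂x = 0
∂φ/∂y = -6*y*z + 3
∂φ/∂z = -3*y^2 - 8*z
∇φ at (-1, 2, -1) = (0, 15, -4)
∇φ · d = (0)(-1) + (15)(-4) + (-4)(2) = -68

-68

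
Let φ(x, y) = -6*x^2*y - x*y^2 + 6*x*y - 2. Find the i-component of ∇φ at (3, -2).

(∇φ)_1 = ∂φ/∂x = -12*x*y - y^2 + 6*y
At (3, -2): 56.

56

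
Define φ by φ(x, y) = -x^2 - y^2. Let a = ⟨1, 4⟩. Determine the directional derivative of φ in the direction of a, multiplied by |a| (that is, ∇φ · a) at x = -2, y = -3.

28

∂φ/∂x = -2*x
∂φ/∂y = -2*y
∇φ at (-2, -3) = (4, 6)
∇φ · a = (4)(1) + (6)(4) = 28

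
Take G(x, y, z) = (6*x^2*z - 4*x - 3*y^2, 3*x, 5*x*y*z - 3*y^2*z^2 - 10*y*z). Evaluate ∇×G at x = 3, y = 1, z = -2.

(-34, 64, 9)

(∇×G)₁ = ∂G₃/∂y − ∂G₂/∂z = 5*x*z - 6*y*z^2 - 10*z
(∇×G)₂ = ∂G₁/∂z − ∂G₃/∂x = 6*x^2 - 5*y*z
(∇×G)₃ = ∂G₂/∂x − ∂G₁/∂y = 6*y + 3
∇×G = (5*x*z - 6*y*z^2 - 10*z, 6*x^2 - 5*y*z, 6*y + 3)
At (3, 1, -2): (-34, 64, 9).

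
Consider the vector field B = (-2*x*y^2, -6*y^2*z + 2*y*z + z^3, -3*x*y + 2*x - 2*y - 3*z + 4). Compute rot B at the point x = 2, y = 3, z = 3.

(13, 7, 24)

(∇×B)₁ = ∂B₃/∂y − ∂B₂/∂z = -3*x + 6*y^2 - 2*y - 3*z^2 - 2
(∇×B)₂ = ∂B₁/∂z − ∂B₃/∂x = 3*y - 2
(∇×B)₃ = ∂B₂/∂x − ∂B₁/∂y = 4*x*y
∇×B = (-3*x + 6*y^2 - 2*y - 3*z^2 - 2, 3*y - 2, 4*x*y)
At (2, 3, 3): (13, 7, 24).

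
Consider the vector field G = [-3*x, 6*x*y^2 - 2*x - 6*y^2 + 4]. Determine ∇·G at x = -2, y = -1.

33

∂G₁/∂x = -3
∂G₂/∂y = 12*x*y - 12*y
∇·G = 12*x*y - 12*y - 3
At (-2, -1): 33.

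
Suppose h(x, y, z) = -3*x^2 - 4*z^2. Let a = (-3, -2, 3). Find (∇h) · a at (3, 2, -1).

∂h/∂x = -6*x
∂h/∂y = 0
∂h/∂z = -8*z
∇h at (3, 2, -1) = (-18, 0, 8)
∇h · a = (-18)(-3) + (0)(-2) + (8)(3) = 78

78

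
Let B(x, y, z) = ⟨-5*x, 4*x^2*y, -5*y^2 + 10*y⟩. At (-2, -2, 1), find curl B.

(30, 0, 32)

(∇×B)₁ = ∂B₃/∂y − ∂B₂/∂z = -10*y + 10
(∇×B)₂ = ∂B₁/∂z − ∂B₃/∂x = 0
(∇×B)₃ = ∂B₂/∂x − ∂B₁/∂y = 8*x*y
∇×B = (-10*y + 10, 0, 8*x*y)
At (-2, -2, 1): (30, 0, 32).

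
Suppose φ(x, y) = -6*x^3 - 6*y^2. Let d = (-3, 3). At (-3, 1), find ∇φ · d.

∂φ/∂x = -18*x^2
∂φ/∂y = -12*y
∇φ at (-3, 1) = (-162, -12)
∇φ · d = (-162)(-3) + (-12)(3) = 450

450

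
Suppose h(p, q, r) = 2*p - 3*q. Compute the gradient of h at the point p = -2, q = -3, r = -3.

∂h/∂p = 2
∂h/∂q = -3
∂h/∂r = 0
∇h = (2, -3, 0)
At (-2, -3, -3): (2, -3, 0).

(2, -3, 0)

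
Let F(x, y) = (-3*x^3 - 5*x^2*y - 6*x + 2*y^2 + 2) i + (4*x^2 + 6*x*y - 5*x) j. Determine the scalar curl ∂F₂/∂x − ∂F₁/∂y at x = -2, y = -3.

-7

∂F₂/∂x = 8*x + 6*y - 5
∂F₁/∂y = -5*x^2 + 4*y
Scalar curl = 5*x^2 + 8*x + 2*y - 5
At (-2, -3): -7.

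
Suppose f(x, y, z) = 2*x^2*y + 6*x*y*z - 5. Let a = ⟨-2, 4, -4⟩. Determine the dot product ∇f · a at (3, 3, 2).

-144

∂f/∂x = 4*x*y + 6*y*z
∂f/∂y = 2*x^2 + 6*x*z
∂f/∂z = 6*x*y
∇f at (3, 3, 2) = (72, 54, 54)
∇f · a = (72)(-2) + (54)(4) + (54)(-4) = -144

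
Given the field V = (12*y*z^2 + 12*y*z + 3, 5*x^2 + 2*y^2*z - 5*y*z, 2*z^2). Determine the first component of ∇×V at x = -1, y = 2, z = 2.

(∇×V)_1 = ∂V₃/∂y − ∂V₂/∂z
= 0 − (2*y^2 - 5*y)
= -2*y^2 + 5*y
At (-1, 2, 2): 2.

2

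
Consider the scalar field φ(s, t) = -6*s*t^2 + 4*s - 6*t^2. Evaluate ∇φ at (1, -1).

(-2, 24)

∂φ/∂s = -6*t^2 + 4
∂φ/∂t = -12*s*t - 12*t
∇φ = (-6*t^2 + 4, -12*s*t - 12*t)
At (1, -1): (-2, 24).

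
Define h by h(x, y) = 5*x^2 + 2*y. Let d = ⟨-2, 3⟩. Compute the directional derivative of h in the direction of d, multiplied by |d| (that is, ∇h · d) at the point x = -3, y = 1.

∂h/∂x = 10*x
∂h/∂y = 2
∇h at (-3, 1) = (-30, 2)
∇h · d = (-30)(-2) + (2)(3) = 66

66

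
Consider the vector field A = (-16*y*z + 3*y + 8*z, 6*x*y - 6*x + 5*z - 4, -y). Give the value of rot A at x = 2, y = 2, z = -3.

(-6, -24, -45)

(∇×A)₁ = ∂A₃/∂y − ∂A₂/∂z = -6
(∇×A)₂ = ∂A₁/∂z − ∂A₃/∂x = -16*y + 8
(∇×A)₃ = ∂A₂/∂x − ∂A₁/∂y = 6*y + 16*z - 9
∇×A = (-6, -16*y + 8, 6*y + 16*z - 9)
At (2, 2, -3): (-6, -24, -45).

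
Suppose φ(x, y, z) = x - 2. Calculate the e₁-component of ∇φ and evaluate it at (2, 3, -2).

(∇φ)_1 = ∂φ/∂x = 1
At (2, 3, -2): 1.

1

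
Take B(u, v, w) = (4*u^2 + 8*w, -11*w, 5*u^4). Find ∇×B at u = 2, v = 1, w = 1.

(∇×B)₁ = ∂B₃/∂v − ∂B₂/∂w = 11
(∇×B)₂ = ∂B₁/∂w − ∂B₃/∂u = -20*u^3 + 8
(∇×B)₃ = ∂B₂/∂u − ∂B₁/∂v = 0
∇×B = (11, -20*u^3 + 8, 0)
At (2, 1, 1): (11, -152, 0).

(11, -152, 0)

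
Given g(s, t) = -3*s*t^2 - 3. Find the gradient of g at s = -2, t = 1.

∂g/∂s = -3*t^2
∂g/∂t = -6*s*t
∇g = (-3*t^2, -6*s*t)
At (-2, 1): (-3, 12).

(-3, 12)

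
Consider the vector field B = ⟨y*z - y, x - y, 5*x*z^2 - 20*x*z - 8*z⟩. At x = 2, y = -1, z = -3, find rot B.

(∇×B)₁ = ∂B₃/∂y − ∂B₂/∂z = 0
(∇×B)₂ = ∂B₁/∂z − ∂B₃/∂x = y - 5*z^2 + 20*z
(∇×B)₃ = ∂B₂/∂x − ∂B₁/∂y = -z + 2
∇×B = (0, y - 5*z^2 + 20*z, -z + 2)
At (2, -1, -3): (0, -106, 5).

(0, -106, 5)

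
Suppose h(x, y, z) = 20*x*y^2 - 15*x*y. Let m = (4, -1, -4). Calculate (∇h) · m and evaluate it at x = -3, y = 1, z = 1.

∂h/∂x = 20*y^2 - 15*y
∂h/∂y = 40*x*y - 15*x
∂h/∂z = 0
∇h at (-3, 1, 1) = (5, -75, 0)
∇h · m = (5)(4) + (-75)(-1) + (0)(-4) = 95

95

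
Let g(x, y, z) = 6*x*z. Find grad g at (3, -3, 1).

∂g/∂x = 6*z
∂g/∂y = 0
∂g/∂z = 6*x
∇g = (6*z, 0, 6*x)
At (3, -3, 1): (6, 0, 18).

(6, 0, 18)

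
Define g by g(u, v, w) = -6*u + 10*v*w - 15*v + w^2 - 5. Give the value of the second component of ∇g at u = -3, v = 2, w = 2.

(∇g)_2 = ∂g/∂v = 10*w - 15
At (-3, 2, 2): 5.

5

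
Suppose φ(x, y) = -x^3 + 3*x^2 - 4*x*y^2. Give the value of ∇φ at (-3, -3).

(-81, -72)

∂φ/∂x = -3*x^2 + 6*x - 4*y^2
∂φ/∂y = -8*x*y
∇φ = (-3*x^2 + 6*x - 4*y^2, -8*x*y)
At (-3, -3): (-81, -72).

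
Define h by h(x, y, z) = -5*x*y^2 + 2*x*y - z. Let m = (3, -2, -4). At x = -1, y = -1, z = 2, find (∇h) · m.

7

∂h/∂x = -5*y^2 + 2*y
∂h/∂y = -10*x*y + 2*x
∂h/∂z = -1
∇h at (-1, -1, 2) = (-7, -12, -1)
∇h · m = (-7)(3) + (-12)(-2) + (-1)(-4) = 7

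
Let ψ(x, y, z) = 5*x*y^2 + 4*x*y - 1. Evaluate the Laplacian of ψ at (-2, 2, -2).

∂²ψ/∂x² = 0
∂²ψ/∂y² = 10*x
∂²ψ/∂z² = 0
∇²ψ = 10*x
At (-2, 2, -2): -20.

-20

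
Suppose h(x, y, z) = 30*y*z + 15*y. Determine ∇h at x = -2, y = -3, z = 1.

(0, 45, -90)

∂h/∂x = 0
∂h/∂y = 30*z + 15
∂h/∂z = 30*y
∇h = (0, 30*z + 15, 30*y)
At (-2, -3, 1): (0, 45, -90).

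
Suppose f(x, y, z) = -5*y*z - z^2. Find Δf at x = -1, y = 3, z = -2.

-2

∂²f/∂x² = 0
∂²f/∂y² = 0
∂²f/∂z² = -2
∇²f = -2
At (-1, 3, -2): -2.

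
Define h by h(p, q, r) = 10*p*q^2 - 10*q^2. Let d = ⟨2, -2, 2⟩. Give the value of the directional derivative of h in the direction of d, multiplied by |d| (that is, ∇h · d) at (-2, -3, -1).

∂h/∂p = 10*q^2
∂h/∂q = 20*p*q - 20*q
∂h/∂r = 0
∇h at (-2, -3, -1) = (90, 180, 0)
∇h · d = (90)(2) + (180)(-2) + (0)(2) = -180

-180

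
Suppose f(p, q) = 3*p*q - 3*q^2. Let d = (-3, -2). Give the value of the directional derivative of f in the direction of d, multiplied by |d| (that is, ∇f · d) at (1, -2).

∂f/∂p = 3*q
∂f/∂q = 3*p - 6*q
∇f at (1, -2) = (-6, 15)
∇f · d = (-6)(-3) + (15)(-2) = -12

-12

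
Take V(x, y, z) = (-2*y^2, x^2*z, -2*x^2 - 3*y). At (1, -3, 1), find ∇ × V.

(-4, 4, -10)

(∇×V)₁ = ∂V₃/∂y − ∂V₂/∂z = -x^2 - 3
(∇×V)₂ = ∂V₁/∂z − ∂V₃/∂x = 4*x
(∇×V)₃ = ∂V₂/∂x − ∂V₁/∂y = 2*x*z + 4*y
∇×V = (-x^2 - 3, 4*x, 2*x*z + 4*y)
At (1, -3, 1): (-4, 4, -10).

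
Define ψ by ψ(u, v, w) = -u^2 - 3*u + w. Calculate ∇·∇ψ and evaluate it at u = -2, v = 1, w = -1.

-2

∂²ψ/∂u² = -2
∂²ψ/∂v² = 0
∂²ψ/∂w² = 0
∇²ψ = -2
At (-2, 1, -1): -2.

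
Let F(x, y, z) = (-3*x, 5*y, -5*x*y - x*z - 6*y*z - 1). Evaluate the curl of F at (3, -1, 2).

(-27, -3, 0)

(∇×F)₁ = ∂F₃/∂y − ∂F₂/∂z = -5*x - 6*z
(∇×F)₂ = ∂F₁/∂z − ∂F₃/∂x = 5*y + z
(∇×F)₃ = ∂F₂/∂x − ∂F₁/∂y = 0
∇×F = (-5*x - 6*z, 5*y + z, 0)
At (3, -1, 2): (-27, -3, 0).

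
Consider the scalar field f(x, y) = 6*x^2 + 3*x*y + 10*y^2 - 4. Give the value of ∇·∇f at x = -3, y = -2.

32

∂²f/∂x² = 12
∂²f/∂y² = 20
∇²f = 32
At (-3, -2): 32.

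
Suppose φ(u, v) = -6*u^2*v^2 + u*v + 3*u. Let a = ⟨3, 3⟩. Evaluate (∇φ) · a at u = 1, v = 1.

-57

∂φ/∂u = -12*u*v^2 + v + 3
∂φ/∂v = -12*u^2*v + u
∇φ at (1, 1) = (-8, -11)
∇φ · a = (-8)(3) + (-11)(3) = -57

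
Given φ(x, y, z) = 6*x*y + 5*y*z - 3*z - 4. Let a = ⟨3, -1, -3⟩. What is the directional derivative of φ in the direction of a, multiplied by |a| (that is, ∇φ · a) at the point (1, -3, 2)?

-16

∂φ/∂x = 6*y
∂φ/∂y = 6*x + 5*z
∂φ/∂z = 5*y - 3
∇φ at (1, -3, 2) = (-18, 16, -18)
∇φ · a = (-18)(3) + (16)(-1) + (-18)(-3) = -16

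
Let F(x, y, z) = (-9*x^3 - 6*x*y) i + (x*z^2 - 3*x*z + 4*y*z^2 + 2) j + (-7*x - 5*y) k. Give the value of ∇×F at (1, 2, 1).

(-20, 7, 4)

(∇×F)₁ = ∂F₃/∂y − ∂F₂/∂z = -2*x*z + 3*x - 8*y*z - 5
(∇×F)₂ = ∂F₁/∂z − ∂F₃/∂x = 7
(∇×F)₃ = ∂F₂/∂x − ∂F₁/∂y = 6*x + z^2 - 3*z
∇×F = (-2*x*z + 3*x - 8*y*z - 5, 7, 6*x + z^2 - 3*z)
At (1, 2, 1): (-20, 7, 4).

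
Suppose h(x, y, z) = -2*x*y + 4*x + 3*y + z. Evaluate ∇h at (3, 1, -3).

∂h/∂x = -2*y + 4
∂h/∂y = -2*x + 3
∂h/∂z = 1
∇h = (-2*y + 4, -2*x + 3, 1)
At (3, 1, -3): (2, -3, 1).

(2, -3, 1)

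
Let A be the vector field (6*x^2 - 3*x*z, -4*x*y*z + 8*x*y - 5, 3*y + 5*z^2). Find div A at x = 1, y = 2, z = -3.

11

∂A₁/∂x = 12*x - 3*z
∂A₂/∂y = -4*x*z + 8*x
∂A₃/∂z = 10*z
∇·A = -4*x*z + 20*x + 7*z
At (1, 2, -3): 11.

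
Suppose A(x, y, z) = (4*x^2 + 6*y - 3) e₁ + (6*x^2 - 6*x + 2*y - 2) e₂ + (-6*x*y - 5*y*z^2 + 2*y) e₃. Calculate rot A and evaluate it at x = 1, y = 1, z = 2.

(∇×A)₁ = ∂A₃/∂y − ∂A₂/∂z = -6*x - 5*z^2 + 2
(∇×A)₂ = ∂A₁/∂z − ∂A₃/∂x = 6*y
(∇×A)₃ = ∂A₂/∂x − ∂A₁/∂y = 12*x - 12
∇×A = (-6*x - 5*z^2 + 2, 6*y, 12*x - 12)
At (1, 1, 2): (-24, 6, 0).

(-24, 6, 0)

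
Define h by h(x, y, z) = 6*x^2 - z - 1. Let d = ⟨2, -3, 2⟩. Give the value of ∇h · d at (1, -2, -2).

22

∂h/∂x = 12*x
∂h/∂y = 0
∂h/∂z = -1
∇h at (1, -2, -2) = (12, 0, -1)
∇h · d = (12)(2) + (0)(-3) + (-1)(2) = 22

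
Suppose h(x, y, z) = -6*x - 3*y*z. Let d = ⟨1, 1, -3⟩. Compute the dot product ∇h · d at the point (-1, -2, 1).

-27

∂h/∂x = -6
∂h/∂y = -3*z
∂h/∂z = -3*y
∇h at (-1, -2, 1) = (-6, -3, 6)
∇h · d = (-6)(1) + (-3)(1) + (6)(-3) = -27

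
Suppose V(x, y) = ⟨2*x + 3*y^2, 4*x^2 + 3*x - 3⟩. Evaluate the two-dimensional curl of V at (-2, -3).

∂V₂/∂x = 8*x + 3
∂V₁/∂y = 6*y
Scalar curl = 8*x - 6*y + 3
At (-2, -3): 5.

5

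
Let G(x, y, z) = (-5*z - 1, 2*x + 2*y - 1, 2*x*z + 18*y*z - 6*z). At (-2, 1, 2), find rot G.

(36, -9, 2)

(∇×G)₁ = ∂G₃/∂y − ∂G₂/∂z = 18*z
(∇×G)₂ = ∂G₁/∂z − ∂G₃/∂x = -2*z - 5
(∇×G)₃ = ∂G₂/∂x − ∂G₁/∂y = 2
∇×G = (18*z, -2*z - 5, 2)
At (-2, 1, 2): (36, -9, 2).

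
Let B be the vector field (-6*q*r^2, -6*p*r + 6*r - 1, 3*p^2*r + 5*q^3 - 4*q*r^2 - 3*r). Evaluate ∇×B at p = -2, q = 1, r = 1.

(∇×B)₁ = ∂B₃/∂q − ∂B₂/∂r = 6*p + 15*q^2 - 4*r^2 - 6
(∇×B)₂ = ∂B₁/∂r − ∂B₃/∂p = -6*p*r - 12*q*r
(∇×B)₃ = ∂B₂/∂p − ∂B₁/∂q = 6*r^2 - 6*r
∇×B = (6*p + 15*q^2 - 4*r^2 - 6, -6*p*r - 12*q*r, 6*r^2 - 6*r)
At (-2, 1, 1): (-7, 0, 0).

(-7, 0, 0)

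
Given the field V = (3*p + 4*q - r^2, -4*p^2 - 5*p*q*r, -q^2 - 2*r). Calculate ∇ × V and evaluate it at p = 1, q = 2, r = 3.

(∇×V)₁ = ∂V₃/∂q − ∂V₂/∂r = 5*p*q - 2*q
(∇×V)₂ = ∂V₁/∂r − ∂V₃/∂p = -2*r
(∇×V)₃ = ∂V₂/∂p − ∂V₁/∂q = -8*p - 5*q*r - 4
∇×V = (5*p*q - 2*q, -2*r, -8*p - 5*q*r - 4)
At (1, 2, 3): (6, -6, -42).

(6, -6, -42)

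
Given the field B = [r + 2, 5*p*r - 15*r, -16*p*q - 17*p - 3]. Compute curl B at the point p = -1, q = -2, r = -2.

(∇×B)₁ = ∂B₃/∂q − ∂B₂/∂r = -21*p + 15
(∇×B)₂ = ∂B₁/∂r − ∂B₃/∂p = 16*q + 18
(∇×B)₃ = ∂B₂/∂p − ∂B₁/∂q = 5*r
∇×B = (-21*p + 15, 16*q + 18, 5*r)
At (-1, -2, -2): (36, -14, -10).

(36, -14, -10)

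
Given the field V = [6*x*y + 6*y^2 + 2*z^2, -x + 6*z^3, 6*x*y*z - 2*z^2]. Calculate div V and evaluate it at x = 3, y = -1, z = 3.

-36

∂V₁/∂x = 6*y
∂V₂/∂y = 0
∂V₃/∂z = 6*x*y - 4*z
∇·V = 6*x*y + 6*y - 4*z
At (3, -1, 3): -36.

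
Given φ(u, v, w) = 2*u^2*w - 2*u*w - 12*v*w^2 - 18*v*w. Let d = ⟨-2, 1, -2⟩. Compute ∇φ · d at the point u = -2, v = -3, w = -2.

104

∂φ/∂u = 4*u*w - 2*w
∂φ/∂v = -12*w^2 - 18*w
∂φ/∂w = 2*u^2 - 2*u - 24*v*w - 18*v
∇φ at (-2, -3, -2) = (20, -12, -78)
∇φ · d = (20)(-2) + (-12)(1) + (-78)(-2) = 104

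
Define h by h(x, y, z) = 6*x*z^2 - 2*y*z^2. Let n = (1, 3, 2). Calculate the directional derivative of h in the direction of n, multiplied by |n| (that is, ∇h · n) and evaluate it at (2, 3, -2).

∂h/∂x = 6*z^2
∂h/∂y = -2*z^2
∂h/∂z = 12*x*z - 4*y*z
∇h at (2, 3, -2) = (24, -8, -24)
∇h · n = (24)(1) + (-8)(3) + (-24)(2) = -48

-48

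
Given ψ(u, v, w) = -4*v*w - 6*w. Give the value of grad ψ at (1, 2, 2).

∂ψ/∂u = 0
∂ψ/∂v = -4*w
∂ψ/∂w = -4*v - 6
∇ψ = (0, -4*w, -4*v - 6)
At (1, 2, 2): (0, -8, -14).

(0, -8, -14)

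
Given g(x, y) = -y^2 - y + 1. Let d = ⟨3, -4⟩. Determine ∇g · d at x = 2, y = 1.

∂g/∂x = 0
∂g/∂y = -2*y - 1
∇g at (2, 1) = (0, -3)
∇g · d = (0)(3) + (-3)(-4) = 12

12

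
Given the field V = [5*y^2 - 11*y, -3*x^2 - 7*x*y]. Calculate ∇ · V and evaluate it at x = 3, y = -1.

∂V₁/∂x = 0
∂V₂/∂y = -7*x
∇·V = -7*x
At (3, -1): -21.

-21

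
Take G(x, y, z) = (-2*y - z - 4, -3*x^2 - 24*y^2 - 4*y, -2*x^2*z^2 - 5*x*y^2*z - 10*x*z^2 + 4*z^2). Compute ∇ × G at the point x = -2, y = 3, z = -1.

(∇×G)₁ = ∂G₃/∂y − ∂G₂/∂z = -10*x*y*z
(∇×G)₂ = ∂G₁/∂z − ∂G₃/∂x = 4*x*z^2 + 5*y^2*z + 10*z^2 - 1
(∇×G)₃ = ∂G₂/∂x − ∂G₁/∂y = -6*x + 2
∇×G = (-10*x*y*z, 4*x*z^2 + 5*y^2*z + 10*z^2 - 1, -6*x + 2)
At (-2, 3, -1): (-60, -44, 14).

(-60, -44, 14)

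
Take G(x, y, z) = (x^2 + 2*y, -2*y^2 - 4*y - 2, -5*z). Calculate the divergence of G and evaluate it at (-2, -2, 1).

∂G₁/∂x = 2*x
∂G₂/∂y = -4*y - 4
∂G₃/∂z = -5
∇·G = 2*x - 4*y - 9
At (-2, -2, 1): -5.

-5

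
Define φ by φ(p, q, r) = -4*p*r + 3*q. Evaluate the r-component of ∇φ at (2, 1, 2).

-8

(∇φ)_3 = ∂φ/∂r = -4*p
At (2, 1, 2): -8.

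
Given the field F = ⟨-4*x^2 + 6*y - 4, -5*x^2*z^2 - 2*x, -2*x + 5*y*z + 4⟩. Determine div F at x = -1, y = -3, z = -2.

-7

∂F₁/∂x = -8*x
∂F₂/∂y = 0
∂F₃/∂z = 5*y
∇·F = -8*x + 5*y
At (-1, -3, -2): -7.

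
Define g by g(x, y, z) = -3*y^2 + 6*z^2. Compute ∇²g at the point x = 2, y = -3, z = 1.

6

∂²g/∂x² = 0
∂²g/∂y² = -6
∂²g/∂z² = 12
∇²g = 6
At (2, -3, 1): 6.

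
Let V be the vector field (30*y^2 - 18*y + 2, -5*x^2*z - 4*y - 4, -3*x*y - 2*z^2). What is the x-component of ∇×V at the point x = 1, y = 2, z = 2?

2

(∇×V)_1 = ∂V₃/∂y − ∂V₂/∂z
= -3*x − (-5*x^2)
= 5*x^2 - 3*x
At (1, 2, 2): 2.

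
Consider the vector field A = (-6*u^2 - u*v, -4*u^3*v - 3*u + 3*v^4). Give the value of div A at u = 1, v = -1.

∂A₁/∂u = -12*u - v
∂A₂/∂v = -4*u^3 + 12*v^3
∇·A = -4*u^3 - 12*u + 12*v^3 - v
At (1, -1): -27.

-27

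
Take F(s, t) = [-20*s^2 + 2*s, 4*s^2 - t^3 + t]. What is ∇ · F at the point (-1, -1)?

∂F₁/∂s = -40*s + 2
∂F₂/∂t = -3*t^2 + 1
∇·F = -40*s - 3*t^2 + 3
At (-1, -1): 40.

40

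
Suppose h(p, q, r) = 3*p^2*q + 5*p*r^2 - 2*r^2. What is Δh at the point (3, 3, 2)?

44

∂²h/∂p² = 6*q
∂²h/∂q² = 0
∂²h/∂r² = 2*(5*p - 2)
∇²h = 10*p + 6*q - 4
At (3, 3, 2): 44.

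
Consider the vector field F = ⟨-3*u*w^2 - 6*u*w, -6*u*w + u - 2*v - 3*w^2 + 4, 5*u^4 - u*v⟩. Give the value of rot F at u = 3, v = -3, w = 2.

(∇×F)₁ = ∂F₃/∂v − ∂F₂/∂w = 5*u + 6*w
(∇×F)₂ = ∂F₁/∂w − ∂F₃/∂u = -20*u^3 - 6*u*w - 6*u + v
(∇×F)₃ = ∂F₂/∂u − ∂F₁/∂v = -6*w + 1
∇×F = (5*u + 6*w, -20*u^3 - 6*u*w - 6*u + v, -6*w + 1)
At (3, -3, 2): (27, -597, -11).

(27, -597, -11)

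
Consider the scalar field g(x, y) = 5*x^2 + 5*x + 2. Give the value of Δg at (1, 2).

∂²g/∂x² = 10
∂²g/∂y² = 0
∇²g = 10
At (1, 2): 10.

10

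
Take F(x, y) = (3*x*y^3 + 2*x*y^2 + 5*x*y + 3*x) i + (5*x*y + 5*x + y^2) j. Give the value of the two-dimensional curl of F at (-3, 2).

∂F₂/∂x = 5*y + 5
∂F₁/∂y = 9*x*y^2 + 4*x*y + 5*x
Scalar curl = -9*x*y^2 - 4*x*y - 5*x + 5*y + 5
At (-3, 2): 162.

162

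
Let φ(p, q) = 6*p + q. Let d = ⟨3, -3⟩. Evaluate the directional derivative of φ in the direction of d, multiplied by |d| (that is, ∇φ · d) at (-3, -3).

∂φ/∂p = 6
∂φ/∂q = 1
∇φ at (-3, -3) = (6, 1)
∇φ · d = (6)(3) + (1)(-3) = 15

15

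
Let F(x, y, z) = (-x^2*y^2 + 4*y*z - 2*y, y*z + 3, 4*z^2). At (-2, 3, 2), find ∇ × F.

(-3, 12, 18)

(∇×F)₁ = ∂F₃/∂y − ∂F₂/∂z = -y
(∇×F)₂ = ∂F₁/∂z − ∂F₃/∂x = 4*y
(∇×F)₃ = ∂F₂/∂x − ∂F₁/∂y = 2*x^2*y - 4*z + 2
∇×F = (-y, 4*y, 2*x^2*y - 4*z + 2)
At (-2, 3, 2): (-3, 12, 18).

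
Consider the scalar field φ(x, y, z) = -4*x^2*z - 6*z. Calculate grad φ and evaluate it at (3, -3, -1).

(24, 0, -42)

∂φ/∂x = -8*x*z
∂φ/∂y = 0
∂φ/∂z = -4*x^2 - 6
∇φ = (-8*x*z, 0, -4*x^2 - 6)
At (3, -3, -1): (24, 0, -42).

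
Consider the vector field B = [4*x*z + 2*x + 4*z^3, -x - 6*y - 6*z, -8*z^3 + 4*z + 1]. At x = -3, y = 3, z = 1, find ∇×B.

(∇×B)₁ = ∂B₃/∂y − ∂B₂/∂z = 6
(∇×B)₂ = ∂B₁/∂z − ∂B₃/∂x = 4*x + 12*z^2
(∇×B)₃ = ∂B₂/∂x − ∂B₁/∂y = -1
∇×B = (6, 4*x + 12*z^2, -1)
At (-3, 3, 1): (6, 0, -1).

(6, 0, -1)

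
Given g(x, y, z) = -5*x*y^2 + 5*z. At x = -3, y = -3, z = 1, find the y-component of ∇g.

(∇g)_2 = ∂g/∂y = -10*x*y
At (-3, -3, 1): -90.

-90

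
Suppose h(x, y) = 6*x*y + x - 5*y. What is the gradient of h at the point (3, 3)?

(19, 13)

∂h/∂x = 6*y + 1
∂h/∂y = 6*x - 5
∇h = (6*y + 1, 6*x - 5)
At (3, 3): (19, 13).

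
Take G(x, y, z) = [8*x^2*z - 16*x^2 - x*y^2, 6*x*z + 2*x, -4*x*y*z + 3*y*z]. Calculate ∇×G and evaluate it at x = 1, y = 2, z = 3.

(-9, 32, 24)

(∇×G)₁ = ∂G₃/∂y − ∂G₂/∂z = -4*x*z - 6*x + 3*z
(∇×G)₂ = ∂G₁/∂z − ∂G₃/∂x = 8*x^2 + 4*y*z
(∇×G)₃ = ∂G₂/∂x − ∂G₁/∂y = 2*x*y + 6*z + 2
∇×G = (-4*x*z - 6*x + 3*z, 8*x^2 + 4*y*z, 2*x*y + 6*z + 2)
At (1, 2, 3): (-9, 32, 24).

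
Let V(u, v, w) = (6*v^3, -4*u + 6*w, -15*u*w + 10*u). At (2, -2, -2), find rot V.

(-6, -40, -76)

(∇×V)₁ = ∂V₃/∂v − ∂V₂/∂w = -6
(∇×V)₂ = ∂V₁/∂w − ∂V₃/∂u = 15*w - 10
(∇×V)₃ = ∂V₂/∂u − ∂V₁/∂v = -18*v^2 - 4
∇×V = (-6, 15*w - 10, -18*v^2 - 4)
At (2, -2, -2): (-6, -40, -76).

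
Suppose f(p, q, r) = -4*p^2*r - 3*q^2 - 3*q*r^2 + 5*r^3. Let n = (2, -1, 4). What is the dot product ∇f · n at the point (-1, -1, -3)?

425

∂f/∂p = -8*p*r
∂f/∂q = -6*q - 3*r^2
∂f/∂r = -4*p^2 - 6*q*r + 15*r^2
∇f at (-1, -1, -3) = (-24, -21, 113)
∇f · n = (-24)(2) + (-21)(-1) + (113)(4) = 425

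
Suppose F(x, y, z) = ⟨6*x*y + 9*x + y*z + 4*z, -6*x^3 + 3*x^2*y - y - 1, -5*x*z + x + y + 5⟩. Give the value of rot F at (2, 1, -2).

(∇×F)₁ = ∂F₃/∂y − ∂F₂/∂z = 1
(∇×F)₂ = ∂F₁/∂z − ∂F₃/∂x = y + 5*z + 3
(∇×F)₃ = ∂F₂/∂x − ∂F₁/∂y = -18*x^2 + 6*x*y - 6*x - z
∇×F = (1, y + 5*z + 3, -18*x^2 + 6*x*y - 6*x - z)
At (2, 1, -2): (1, -6, -70).

(1, -6, -70)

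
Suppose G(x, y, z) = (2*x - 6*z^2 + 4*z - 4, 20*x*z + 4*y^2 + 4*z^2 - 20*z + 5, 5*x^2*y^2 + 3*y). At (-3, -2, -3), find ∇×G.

(∇×G)₁ = ∂G₃/∂y − ∂G₂/∂z = 10*x^2*y - 20*x - 8*z + 23
(∇×G)₂ = ∂G₁/∂z − ∂G₃/∂x = -10*x*y^2 - 12*z + 4
(∇×G)₃ = ∂G₂/∂x − ∂G₁/∂y = 20*z
∇×G = (10*x^2*y - 20*x - 8*z + 23, -10*x*y^2 - 12*z + 4, 20*z)
At (-3, -2, -3): (-73, 160, -60).

(-73, 160, -60)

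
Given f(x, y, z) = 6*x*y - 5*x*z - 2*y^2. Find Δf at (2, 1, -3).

∂²f/∂x² = 0
∂²f/∂y² = -4
∂²f/∂z² = 0
∇²f = -4
At (2, 1, -3): -4.

-4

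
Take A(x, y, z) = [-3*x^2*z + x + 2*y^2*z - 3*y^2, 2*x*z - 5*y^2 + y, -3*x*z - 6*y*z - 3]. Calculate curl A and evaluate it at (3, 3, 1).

(∇×A)₁ = ∂A₃/∂y − ∂A₂/∂z = -2*x - 6*z
(∇×A)₂ = ∂A₁/∂z − ∂A₃/∂x = -3*x^2 + 2*y^2 + 3*z
(∇×A)₃ = ∂A₂/∂x − ∂A₁/∂y = -4*y*z + 6*y + 2*z
∇×A = (-2*x - 6*z, -3*x^2 + 2*y^2 + 3*z, -4*y*z + 6*y + 2*z)
At (3, 3, 1): (-12, -6, 8).

(-12, -6, 8)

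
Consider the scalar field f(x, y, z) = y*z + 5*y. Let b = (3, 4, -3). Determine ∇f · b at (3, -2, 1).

30

∂f/∂x = 0
∂f/∂y = z + 5
∂f/∂z = y
∇f at (3, -2, 1) = (0, 6, -2)
∇f · b = (0)(3) + (6)(4) + (-2)(-3) = 30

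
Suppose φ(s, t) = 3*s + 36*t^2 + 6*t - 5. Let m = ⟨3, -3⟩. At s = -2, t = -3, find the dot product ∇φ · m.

∂φ/∂s = 3
∂φ/∂t = 72*t + 6
∇φ at (-2, -3) = (3, -210)
∇φ · m = (3)(3) + (-210)(-3) = 639

639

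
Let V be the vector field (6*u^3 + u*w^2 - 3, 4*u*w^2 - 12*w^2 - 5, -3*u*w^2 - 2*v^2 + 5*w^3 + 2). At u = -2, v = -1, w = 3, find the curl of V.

(∇×V)₁ = ∂V₃/∂v − ∂V₂/∂w = -8*u*w - 4*v + 24*w
(∇×V)₂ = ∂V₁/∂w − ∂V₃/∂u = 2*u*w + 3*w^2
(∇×V)₃ = ∂V₂/∂u − ∂V₁/∂v = 4*w^2
∇×V = (-8*u*w - 4*v + 24*w, 2*u*w + 3*w^2, 4*w^2)
At (-2, -1, 3): (124, 15, 36).

(124, 15, 36)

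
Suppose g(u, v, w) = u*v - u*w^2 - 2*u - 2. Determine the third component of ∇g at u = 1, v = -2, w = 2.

(∇g)_3 = ∂g/∂w = -2*u*w
At (1, -2, 2): -4.

-4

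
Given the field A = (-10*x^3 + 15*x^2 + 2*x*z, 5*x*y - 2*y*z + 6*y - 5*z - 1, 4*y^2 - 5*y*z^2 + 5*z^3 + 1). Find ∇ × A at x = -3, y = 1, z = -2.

(∇×A)₁ = ∂A₃/∂y − ∂A₂/∂z = 10*y - 5*z^2 + 5
(∇×A)₂ = ∂A₁/∂z − ∂A₃/∂x = 2*x
(∇×A)₃ = ∂A₂/∂x − ∂A₁/∂y = 5*y
∇×A = (10*y - 5*z^2 + 5, 2*x, 5*y)
At (-3, 1, -2): (-5, -6, 5).

(-5, -6, 5)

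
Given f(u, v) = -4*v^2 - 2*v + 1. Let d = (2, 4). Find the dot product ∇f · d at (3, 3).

∂f/∂u = 0
∂f/∂v = -8*v - 2
∇f at (3, 3) = (0, -26)
∇f · d = (0)(2) + (-26)(4) = -104

-104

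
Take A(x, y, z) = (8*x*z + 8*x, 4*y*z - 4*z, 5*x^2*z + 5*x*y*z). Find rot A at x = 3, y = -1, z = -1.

(∇×A)₁ = ∂A₃/∂y − ∂A₂/∂z = 5*x*z - 4*y + 4
(∇×A)₂ = ∂A₁/∂z − ∂A₃/∂x = -10*x*z + 8*x - 5*y*z
(∇×A)₃ = ∂A₂/∂x − ∂A₁/∂y = 0
∇×A = (5*x*z - 4*y + 4, -10*x*z + 8*x - 5*y*z, 0)
At (3, -1, -1): (-7, 49, 0).

(-7, 49, 0)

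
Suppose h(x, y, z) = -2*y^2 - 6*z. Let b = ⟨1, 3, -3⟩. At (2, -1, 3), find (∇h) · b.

30

∂h/∂x = 0
∂h/∂y = -4*y
∂h/∂z = -6
∇h at (2, -1, 3) = (0, 4, -6)
∇h · b = (0)(1) + (4)(3) + (-6)(-3) = 30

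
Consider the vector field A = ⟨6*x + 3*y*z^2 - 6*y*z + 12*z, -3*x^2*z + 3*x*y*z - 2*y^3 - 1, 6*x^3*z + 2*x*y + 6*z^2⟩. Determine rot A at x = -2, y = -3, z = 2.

(-10, -144, 6)

(∇×A)₁ = ∂A₃/∂y − ∂A₂/∂z = 3*x^2 - 3*x*y + 2*x
(∇×A)₂ = ∂A₁/∂z − ∂A₃/∂x = -18*x^2*z + 6*y*z - 8*y + 12
(∇×A)₃ = ∂A₂/∂x − ∂A₁/∂y = -6*x*z + 3*y*z - 3*z^2 + 6*z
∇×A = (3*x^2 - 3*x*y + 2*x, -18*x^2*z + 6*y*z - 8*y + 12, -6*x*z + 3*y*z - 3*z^2 + 6*z)
At (-2, -3, 2): (-10, -144, 6).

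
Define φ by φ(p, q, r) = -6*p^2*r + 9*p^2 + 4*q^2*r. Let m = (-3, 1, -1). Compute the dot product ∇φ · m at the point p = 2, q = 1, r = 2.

∂φ/∂p = -12*p*r + 18*p
∂φ/∂q = 8*q*r
∂φ/∂r = -6*p^2 + 4*q^2
∇φ at (2, 1, 2) = (-12, 16, -20)
∇φ · m = (-12)(-3) + (16)(1) + (-20)(-1) = 72

72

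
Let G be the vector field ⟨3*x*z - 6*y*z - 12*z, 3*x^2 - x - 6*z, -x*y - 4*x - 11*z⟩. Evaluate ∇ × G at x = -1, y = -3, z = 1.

(7, 4, -1)

(∇×G)₁ = ∂G₃/∂y − ∂G₂/∂z = -x + 6
(∇×G)₂ = ∂G₁/∂z − ∂G₃/∂x = 3*x - 5*y - 8
(∇×G)₃ = ∂G₂/∂x − ∂G₁/∂y = 6*x + 6*z - 1
∇×G = (-x + 6, 3*x - 5*y - 8, 6*x + 6*z - 1)
At (-1, -3, 1): (7, 4, -1).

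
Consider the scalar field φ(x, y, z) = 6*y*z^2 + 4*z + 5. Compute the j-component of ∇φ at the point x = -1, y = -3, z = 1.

6

(∇φ)_2 = ∂φ/∂y = 6*z^2
At (-1, -3, 1): 6.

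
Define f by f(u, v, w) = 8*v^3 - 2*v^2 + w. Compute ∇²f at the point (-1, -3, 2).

-148

∂²f/∂u² = 0
∂²f/∂v² = 4*(12*v - 1)
∂²f/∂w² = 0
∇²f = 48*v - 4
At (-1, -3, 2): -148.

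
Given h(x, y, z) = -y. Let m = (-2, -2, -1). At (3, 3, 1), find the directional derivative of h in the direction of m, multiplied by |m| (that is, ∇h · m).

∂h/∂x = 0
∂h/∂y = -1
∂h/∂z = 0
∇h at (3, 3, 1) = (0, -1, 0)
∇h · m = (0)(-2) + (-1)(-2) + (0)(-1) = 2

2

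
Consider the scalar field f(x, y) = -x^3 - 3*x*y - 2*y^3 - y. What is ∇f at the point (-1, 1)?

(-6, -4)

∂f/∂x = -3*x^2 - 3*y
∂f/∂y = -3*x - 6*y^2 - 1
∇f = (-3*x^2 - 3*y, -3*x - 6*y^2 - 1)
At (-1, 1): (-6, -4).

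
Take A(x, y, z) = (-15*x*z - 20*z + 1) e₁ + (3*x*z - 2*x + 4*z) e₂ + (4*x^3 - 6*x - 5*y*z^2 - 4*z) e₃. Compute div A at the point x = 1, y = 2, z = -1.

31

∂A₁/∂x = -15*z
∂A₂/∂y = 0
∂A₃/∂z = -10*y*z - 4
∇·A = -10*y*z - 15*z - 4
At (1, 2, -1): 31.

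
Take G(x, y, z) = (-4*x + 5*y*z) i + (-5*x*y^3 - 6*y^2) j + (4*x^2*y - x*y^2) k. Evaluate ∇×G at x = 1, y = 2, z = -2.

(∇×G)₁ = ∂G₃/∂y − ∂G₂/∂z = 4*x^2 - 2*x*y
(∇×G)₂ = ∂G₁/∂z − ∂G₃/∂x = -8*x*y + y^2 + 5*y
(∇×G)₃ = ∂G₂/∂x − ∂G₁/∂y = -5*y^3 - 5*z
∇×G = (4*x^2 - 2*x*y, -8*x*y + y^2 + 5*y, -5*y^3 - 5*z)
At (1, 2, -2): (0, -2, -30).

(0, -2, -30)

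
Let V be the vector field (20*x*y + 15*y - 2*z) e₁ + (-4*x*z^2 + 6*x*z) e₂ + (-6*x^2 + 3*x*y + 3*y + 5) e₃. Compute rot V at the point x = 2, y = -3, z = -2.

(-35, 31, -83)

(∇×V)₁ = ∂V₃/∂y − ∂V₂/∂z = 8*x*z - 3*x + 3
(∇×V)₂ = ∂V₁/∂z − ∂V₃/∂x = 12*x - 3*y - 2
(∇×V)₃ = ∂V₂/∂x − ∂V₁/∂y = -20*x - 4*z^2 + 6*z - 15
∇×V = (8*x*z - 3*x + 3, 12*x - 3*y - 2, -20*x - 4*z^2 + 6*z - 15)
At (2, -3, -2): (-35, 31, -83).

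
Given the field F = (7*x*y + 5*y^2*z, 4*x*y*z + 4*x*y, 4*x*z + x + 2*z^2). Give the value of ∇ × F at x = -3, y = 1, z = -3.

(∇×F)₁ = ∂F₃/∂y − ∂F₂/∂z = -4*x*y
(∇×F)₂ = ∂F₁/∂z − ∂F₃/∂x = 5*y^2 - 4*z - 1
(∇×F)₃ = ∂F₂/∂x − ∂F₁/∂y = -7*x - 6*y*z + 4*y
∇×F = (-4*x*y, 5*y^2 - 4*z - 1, -7*x - 6*y*z + 4*y)
At (-3, 1, -3): (12, 16, 43).

(12, 16, 43)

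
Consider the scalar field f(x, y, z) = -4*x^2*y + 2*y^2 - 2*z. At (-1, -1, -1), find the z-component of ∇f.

-2

(∇f)_3 = ∂f/∂z = -2
At (-1, -1, -1): -2.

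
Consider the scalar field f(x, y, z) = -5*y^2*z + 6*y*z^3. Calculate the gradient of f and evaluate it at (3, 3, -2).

∂f/∂x = 0
∂f/∂y = -10*y*z + 6*z^3
∂f/∂z = -5*y^2 + 18*y*z^2
∇f = (0, -10*y*z + 6*z^3, -5*y^2 + 18*y*z^2)
At (3, 3, -2): (0, 12, 171).

(0, 12, 171)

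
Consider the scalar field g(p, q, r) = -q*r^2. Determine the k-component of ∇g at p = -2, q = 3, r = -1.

(∇g)_3 = ∂g/∂r = -2*q*r
At (-2, 3, -1): 6.

6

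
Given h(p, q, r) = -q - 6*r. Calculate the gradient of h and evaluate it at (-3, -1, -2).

(0, -1, -6)

∂h/∂p = 0
∂h/∂q = -1
∂h/∂r = -6
∇h = (0, -1, -6)
At (-3, -1, -2): (0, -1, -6).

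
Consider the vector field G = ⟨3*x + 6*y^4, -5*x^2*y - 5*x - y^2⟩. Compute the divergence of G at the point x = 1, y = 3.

-8

∂G₁/∂x = 3
∂G₂/∂y = -5*x^2 - 2*y
∇·G = -5*x^2 - 2*y + 3
At (1, 3): -8.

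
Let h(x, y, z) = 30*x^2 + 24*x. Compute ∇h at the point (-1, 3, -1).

(-36, 0, 0)

∂h/∂x = 60*x + 24
∂h/∂y = 0
∂h/∂z = 0
∇h = (60*x + 24, 0, 0)
At (-1, 3, -1): (-36, 0, 0).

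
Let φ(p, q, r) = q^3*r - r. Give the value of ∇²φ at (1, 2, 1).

∂²φ/∂p² = 0
∂²φ/∂q² = 6*q*r
∂²φ/∂r² = 0
∇²φ = 6*q*r
At (1, 2, 1): 12.

12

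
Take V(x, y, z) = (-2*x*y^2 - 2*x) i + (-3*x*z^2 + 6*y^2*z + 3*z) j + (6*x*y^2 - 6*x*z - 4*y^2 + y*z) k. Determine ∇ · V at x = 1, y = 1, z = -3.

-45

∂V₁/∂x = -2*y^2 - 2
∂V₂/∂y = 12*y*z
∂V₃/∂z = -6*x + y
∇·V = -6*x - 2*y^2 + 12*y*z + y - 2
At (1, 1, -3): -45.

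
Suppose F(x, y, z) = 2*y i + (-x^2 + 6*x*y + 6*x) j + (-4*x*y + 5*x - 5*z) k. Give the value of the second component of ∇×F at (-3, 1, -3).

(∇×F)_2 = ∂F₁/∂z − ∂F₃/∂x
= 0 − (-4*y + 5)
= 4*y - 5
At (-3, 1, -3): -1.

-1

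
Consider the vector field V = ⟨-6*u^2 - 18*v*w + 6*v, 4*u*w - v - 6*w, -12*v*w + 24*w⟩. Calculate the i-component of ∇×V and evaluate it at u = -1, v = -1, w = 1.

(∇×V)_1 = ∂V₃/∂v − ∂V₂/∂w
= -12*w − (4*u - 6)
= -4*u - 12*w + 6
At (-1, -1, 1): -2.

-2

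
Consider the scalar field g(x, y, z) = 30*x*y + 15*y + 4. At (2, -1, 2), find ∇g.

(-30, 75, 0)

∂g/∂x = 30*y
∂g/∂y = 30*x + 15
∂g/∂z = 0
∇g = (30*y, 30*x + 15, 0)
At (2, -1, 2): (-30, 75, 0).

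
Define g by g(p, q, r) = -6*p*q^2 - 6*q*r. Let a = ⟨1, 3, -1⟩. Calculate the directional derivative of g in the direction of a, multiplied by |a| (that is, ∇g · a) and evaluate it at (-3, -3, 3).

-450

∂g/∂p = -6*q^2
∂g/∂q = -12*p*q - 6*r
∂g/∂r = -6*q
∇g at (-3, -3, 3) = (-54, -126, 18)
∇g · a = (-54)(1) + (-126)(3) + (18)(-1) = -450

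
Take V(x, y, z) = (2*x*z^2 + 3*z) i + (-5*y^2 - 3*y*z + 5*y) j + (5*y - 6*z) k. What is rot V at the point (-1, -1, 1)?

(∇×V)₁ = ∂V₃/∂y − ∂V₂/∂z = 3*y + 5
(∇×V)₂ = ∂V₁/∂z − ∂V₃/∂x = 4*x*z + 3
(∇×V)₃ = ∂V₂/∂x − ∂V₁/∂y = 0
∇×V = (3*y + 5, 4*x*z + 3, 0)
At (-1, -1, 1): (2, -1, 0).

(2, -1, 0)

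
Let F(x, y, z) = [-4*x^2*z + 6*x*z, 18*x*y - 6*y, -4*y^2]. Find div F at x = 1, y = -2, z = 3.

∂F₁/∂x = -8*x*z + 6*z
∂F₂/∂y = 18*x - 6
∂F₃/∂z = 0
∇·F = -8*x*z + 18*x + 6*z - 6
At (1, -2, 3): 6.

6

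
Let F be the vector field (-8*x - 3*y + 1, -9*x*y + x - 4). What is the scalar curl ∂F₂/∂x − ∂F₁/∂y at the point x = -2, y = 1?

∂F₂/∂x = -9*y + 1
∂F₁/∂y = -3
Scalar curl = -9*y + 4
At (-2, 1): -5.

-5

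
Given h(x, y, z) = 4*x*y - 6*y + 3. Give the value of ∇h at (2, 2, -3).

(8, 2, 0)

∂h/∂x = 4*y
∂h/∂y = 4*x - 6
∂h/∂z = 0
∇h = (4*y, 4*x - 6, 0)
At (2, 2, -3): (8, 2, 0).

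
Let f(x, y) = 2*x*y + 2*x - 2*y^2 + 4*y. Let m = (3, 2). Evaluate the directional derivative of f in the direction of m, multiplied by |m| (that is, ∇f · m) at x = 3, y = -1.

28

∂f/∂x = 2*y + 2
∂f/∂y = 2*x - 4*y + 4
∇f at (3, -1) = (0, 14)
∇f · m = (0)(3) + (14)(2) = 28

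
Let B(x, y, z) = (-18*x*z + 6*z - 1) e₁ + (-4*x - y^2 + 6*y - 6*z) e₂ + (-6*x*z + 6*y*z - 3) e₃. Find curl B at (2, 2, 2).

(18, -18, -4)

(∇×B)₁ = ∂B₃/∂y − ∂B₂/∂z = 6*z + 6
(∇×B)₂ = ∂B₁/∂z − ∂B₃/∂x = -18*x + 6*z + 6
(∇×B)₃ = ∂B₂/∂x − ∂B₁/∂y = -4
∇×B = (6*z + 6, -18*x + 6*z + 6, -4)
At (2, 2, 2): (18, -18, -4).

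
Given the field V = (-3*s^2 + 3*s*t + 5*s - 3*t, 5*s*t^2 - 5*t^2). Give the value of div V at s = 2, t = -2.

-33

∂V₁/∂s = -6*s + 3*t + 5
∂V₂/∂t = 10*s*t - 10*t
∇·V = 10*s*t - 6*s - 7*t + 5
At (2, -2): -33.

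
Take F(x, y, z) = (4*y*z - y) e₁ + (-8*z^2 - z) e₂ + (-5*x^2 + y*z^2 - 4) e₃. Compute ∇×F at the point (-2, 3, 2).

(37, -8, -7)

(∇×F)₁ = ∂F₃/∂y − ∂F₂/∂z = z^2 + 16*z + 1
(∇×F)₂ = ∂F₁/∂z − ∂F₃/∂x = 10*x + 4*y
(∇×F)₃ = ∂F₂/∂x − ∂F₁/∂y = -4*z + 1
∇×F = (z^2 + 16*z + 1, 10*x + 4*y, -4*z + 1)
At (-2, 3, 2): (37, -8, -7).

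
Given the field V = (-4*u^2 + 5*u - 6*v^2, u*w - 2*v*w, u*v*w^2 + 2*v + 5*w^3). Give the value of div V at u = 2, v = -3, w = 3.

82

∂V₁/∂u = -8*u + 5
∂V₂/∂v = -2*w
∂V₃/∂w = 2*u*v*w + 15*w^2
∇·V = 2*u*v*w - 8*u + 15*w^2 - 2*w + 5
At (2, -3, 3): 82.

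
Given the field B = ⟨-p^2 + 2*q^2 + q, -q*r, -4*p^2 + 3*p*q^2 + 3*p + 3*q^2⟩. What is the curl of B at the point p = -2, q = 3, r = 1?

(∇×B)₁ = ∂B₃/∂q − ∂B₂/∂r = 6*p*q + 7*q
(∇×B)₂ = ∂B₁/∂r − ∂B₃/∂p = 8*p - 3*q^2 - 3
(∇×B)₃ = ∂B₂/∂p − ∂B₁/∂q = -4*q - 1
∇×B = (6*p*q + 7*q, 8*p - 3*q^2 - 3, -4*q - 1)
At (-2, 3, 1): (-15, -46, -13).

(-15, -46, -13)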